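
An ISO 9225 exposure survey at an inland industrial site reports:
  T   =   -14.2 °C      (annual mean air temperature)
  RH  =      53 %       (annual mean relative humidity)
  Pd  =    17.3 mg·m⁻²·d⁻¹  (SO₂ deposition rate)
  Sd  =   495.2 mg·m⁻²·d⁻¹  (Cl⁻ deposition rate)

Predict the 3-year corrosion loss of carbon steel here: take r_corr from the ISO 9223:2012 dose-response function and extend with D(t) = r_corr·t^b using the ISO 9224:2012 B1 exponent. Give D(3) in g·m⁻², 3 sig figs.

carbon steel: T≤10 °C ⇒ hinge +0.150·(-14.2−10) = -3.6300
  SO₂ term: 1.77·17.3^0.52·exp(0.02·53-3.6300) = 0.5965
  Cl⁻ term: 0.102·495.2^0.62·exp(0.033·53+0.04·-14.2) = 15.57
  sum: 0.5965 + 15.57 → r_corr = 16.17 μm/a
Power-law: D(3) = r_corr · 3^0.523
  D(3) = 16.17 × 3^0.523 = 16.17 × 1.776 = 28.72 μm
  Mass loss = 28.72 μm × 7.85 g/cm³ = 225.4 g·m⁻²

D(3) = 225 g·m⁻²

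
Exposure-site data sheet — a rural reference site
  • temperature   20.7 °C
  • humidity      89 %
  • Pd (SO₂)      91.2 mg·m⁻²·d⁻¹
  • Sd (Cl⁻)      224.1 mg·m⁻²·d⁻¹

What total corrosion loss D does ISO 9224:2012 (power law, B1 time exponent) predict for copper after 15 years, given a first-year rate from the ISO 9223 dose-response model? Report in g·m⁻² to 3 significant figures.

copper: temperature factor f = -0.080·(10.7) = -0.8560
  SO₂ term: 0.0053·91.2^0.26·exp(0.059·89-0.8560) = 1.389
  Cl⁻ term: 0.01025·224.1^0.27·exp(0.036·89+0.049·20.7) = 3.001
  r_corr = 1.389 + 3.001 = 4.39 μm/a
Power-law: D(15) = r_corr · 15^0.667
  D(15) = 4.39 × 15^0.667 = 4.39 × 6.088 = 26.73 μm
  Mass loss = 26.73 μm × 8.96 g/cm³ = 239.5 g·m⁻²

D(15) = 239 g·m⁻²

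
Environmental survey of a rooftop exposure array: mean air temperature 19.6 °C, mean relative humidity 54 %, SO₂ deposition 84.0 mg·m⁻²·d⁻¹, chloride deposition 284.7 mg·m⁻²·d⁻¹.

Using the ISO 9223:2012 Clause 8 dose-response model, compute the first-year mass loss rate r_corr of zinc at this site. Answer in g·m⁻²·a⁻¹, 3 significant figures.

zinc: temperature factor f = -0.071·(9.6) = -0.6816
  Pd branch = 0.0129·Pd^0.44·e^(0.046·RH+f) = 0.5496 μm/a
  Sd branch = 0.0175·Sd^0.57·e^(0.008·RH+0.085·T) = 3.574 μm/a
  sum: 0.5496 + 3.574 → r_corr = 4.124 μm/a
Convert to mass loss: 4.124 μm/a × 7.14 g/cm³ = 29.44 g·m⁻²·a⁻¹

r_corr = 29.4 g·m⁻²·a⁻¹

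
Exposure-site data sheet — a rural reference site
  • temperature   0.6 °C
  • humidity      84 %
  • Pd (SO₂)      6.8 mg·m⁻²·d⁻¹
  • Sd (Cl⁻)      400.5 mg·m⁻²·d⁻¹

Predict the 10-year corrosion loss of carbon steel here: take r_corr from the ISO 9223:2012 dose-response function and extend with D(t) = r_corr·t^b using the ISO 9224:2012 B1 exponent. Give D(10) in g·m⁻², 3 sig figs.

carbon steel: T≤10 °C ⇒ hinge +0.150·(0.6−10) = -1.4100
  SO₂ term: 1.77·6.8^0.52·exp(0.02·84-1.4100) = 6.283
  Cl⁻ term: 0.102·400.5^0.62·exp(0.033·84+0.04·0.6) = 68.63
  r_corr = 6.283 + 68.63 = 74.91 μm/a
Long-term exponent b (ISO 9224 Table 2, B1) = 0.523
  D(10) = 74.91 × 10^0.523 = 74.91 × 3.334 = 249.8 μm
  Mass loss = 249.8 μm × 7.85 g/cm³ = 1961 g·m⁻²

D(10) = 1.96e+03 g·m⁻²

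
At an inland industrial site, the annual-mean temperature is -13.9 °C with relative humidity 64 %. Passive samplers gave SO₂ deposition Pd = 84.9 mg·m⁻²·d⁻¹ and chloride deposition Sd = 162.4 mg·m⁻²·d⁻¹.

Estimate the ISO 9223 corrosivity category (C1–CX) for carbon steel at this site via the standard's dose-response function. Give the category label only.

carbon steel: temperature factor f = +0.150·(-23.9) = -3.5850
  SO₂ term: 1.77·84.9^0.52·exp(0.02·64-3.5850) = 1.778
  Sd branch = 0.102·Sd^0.62·e^(0.033·RH+0.04·T) = 11.35 μm/a
  r_corr = 1.778 + 11.35 = 13.13 μm/a
Category bounds: 1.3…25 μm/a bracket r_corr ⇒ C2

C2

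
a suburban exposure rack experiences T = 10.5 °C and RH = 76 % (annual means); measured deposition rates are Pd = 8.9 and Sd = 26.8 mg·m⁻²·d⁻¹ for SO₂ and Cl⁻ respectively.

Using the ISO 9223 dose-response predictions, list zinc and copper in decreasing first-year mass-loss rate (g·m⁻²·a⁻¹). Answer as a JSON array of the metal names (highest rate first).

zinc: temperature factor f = -0.071·(0.5) = -0.0355
  Pd branch = 0.0129·Pd^0.44·e^(0.046·RH+f) = 1.074 μm/a
  Sd branch = 0.0175·Sd^0.57·e^(0.008·RH+0.085·T) = 0.5114 μm/a
  r_corr = 1.074 + 0.5114 = 1.586 μm/a
  mass loss = 1.586 μm/a × 7.14 g/cm³ = 11.32 g·m⁻²·a⁻¹
copper: f(T) = -0.080·(T−10) [T>10 °C] = -0.0400
  Pd branch = 0.0053·Pd^0.26·e^(0.059·RH+f) = 0.7964 μm/a
  Cl⁻ term: 0.01025·26.8^0.27·exp(0.036·76+0.049·10.5) = 0.6427
  r_corr = 0.7964 + 0.6427 = 1.439 μm/a
  mass loss = 1.439 μm/a × 8.96 g/cm³ = 12.89 g·m⁻²·a⁻¹
Ordering by g·m⁻²·a⁻¹: copper (12.9) > zinc (11.3)

["copper", "zinc"]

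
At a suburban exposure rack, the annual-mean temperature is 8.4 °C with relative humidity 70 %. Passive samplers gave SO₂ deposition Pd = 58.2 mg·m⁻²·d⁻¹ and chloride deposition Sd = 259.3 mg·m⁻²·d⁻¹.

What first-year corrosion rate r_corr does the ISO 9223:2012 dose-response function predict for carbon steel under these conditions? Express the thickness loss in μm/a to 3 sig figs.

carbon steel: f(T) = +0.150·(T−10) [T≤10 °C] = -0.2400
  Pd branch = 1.77·Pd^0.52·e^(0.02·RH+f) = 46.72 μm/a
  Sd branch = 0.102·Sd^0.62·e^(0.033·RH+0.04·T) = 45.11 μm/a
  r_corr = 46.72 + 45.11 = 91.83 μm/a

r_corr = 91.8 μm/a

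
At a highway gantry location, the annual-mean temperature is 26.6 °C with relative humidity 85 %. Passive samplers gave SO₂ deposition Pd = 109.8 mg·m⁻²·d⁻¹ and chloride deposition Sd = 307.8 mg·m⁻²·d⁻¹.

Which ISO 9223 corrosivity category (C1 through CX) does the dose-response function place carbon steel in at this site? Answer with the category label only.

carbon steel: temperature factor f = -0.054·(16.6) = -0.8964
  Pd branch = 1.77·Pd^0.52·e^(0.02·RH+f) = 45.51 μm/a
  Cl⁻ term: 0.102·307.8^0.62·exp(0.033·85+0.04·26.6) = 170.5
  sum: 45.51 + 170.5 → r_corr = 216 μm/a
Category bounds: 200…700 μm/a bracket r_corr ⇒ CX

CX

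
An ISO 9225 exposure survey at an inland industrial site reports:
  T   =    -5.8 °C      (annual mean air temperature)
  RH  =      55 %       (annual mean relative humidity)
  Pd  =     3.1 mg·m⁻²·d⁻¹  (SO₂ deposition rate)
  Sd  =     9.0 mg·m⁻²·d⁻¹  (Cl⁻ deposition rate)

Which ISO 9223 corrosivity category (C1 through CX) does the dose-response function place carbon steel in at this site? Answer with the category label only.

C2

carbon steel: f(T) = +0.150·(T−10) [T≤10 °C] = -2.3700
  Pd branch = 1.77·Pd^0.52·e^(0.02·RH+f) = 0.8952 μm/a
  Cl⁻ term: 0.102·9.0^0.62·exp(0.033·55+0.04·-5.8) = 1.94
  sum: 0.8952 + 1.94 → r_corr = 2.835 μm/a
ISO 9223 Table 2 (carbon steel): 1.3 < 2.83 ≤ 25 μm/a ⇒ C2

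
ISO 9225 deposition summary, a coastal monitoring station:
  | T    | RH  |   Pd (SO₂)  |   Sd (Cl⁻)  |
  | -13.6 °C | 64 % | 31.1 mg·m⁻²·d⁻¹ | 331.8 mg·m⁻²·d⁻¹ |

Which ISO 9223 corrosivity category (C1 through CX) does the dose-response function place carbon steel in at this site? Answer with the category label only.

C2

carbon steel: f(T) = +0.150·(T−10) [T≤10 °C] = -3.5400
  Pd branch = 1.77·Pd^0.52·e^(0.02·RH+f) = 1.103 μm/a
  Cl⁻ term: 0.102·331.8^0.62·exp(0.033·64+0.04·-13.6) = 17.89
  r_corr = 1.103 + 17.89 = 18.99 μm/a
ISO 9223 Table 2 (carbon steel): 1.3 < 19 ≤ 25 μm/a ⇒ C2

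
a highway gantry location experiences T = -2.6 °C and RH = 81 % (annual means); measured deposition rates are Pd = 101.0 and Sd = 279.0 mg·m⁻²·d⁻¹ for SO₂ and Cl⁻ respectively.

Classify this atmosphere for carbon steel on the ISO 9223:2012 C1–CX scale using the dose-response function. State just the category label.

carbon steel: T≤10 °C ⇒ hinge +0.150·(-2.6−10) = -1.8900
  Pd branch = 1.77·Pd^0.52·e^(0.02·RH+f) = 14.89 μm/a
  Sd branch = 0.102·Sd^0.62·e^(0.033·RH+0.04·T) = 43.71 μm/a
  sum: 14.89 + 43.71 → r_corr = 58.6 μm/a
58.6 μm/a falls in (50, 80] for carbon steel → category C4

C4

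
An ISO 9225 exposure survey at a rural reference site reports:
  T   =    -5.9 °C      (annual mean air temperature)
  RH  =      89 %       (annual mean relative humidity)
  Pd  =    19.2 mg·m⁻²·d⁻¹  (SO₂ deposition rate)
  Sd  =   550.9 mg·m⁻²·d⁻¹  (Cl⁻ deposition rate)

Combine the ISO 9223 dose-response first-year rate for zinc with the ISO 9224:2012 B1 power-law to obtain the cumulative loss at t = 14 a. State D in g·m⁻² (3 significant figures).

D(14) = 143 g·m⁻²

zinc: f(T) = +0.038·(T−10) [T≤10 °C] = -0.6042
  sulphur-dioxide contribution → 1.552 μm/a
  chloride contribution → 0.7886 μm/a
  ⇒ r_corr(zinc) = 2.34 μm/a
ISO 9224: D(t) = r_corr · t^b with b = 0.813 (zinc, B1)
  D(14) = 2.34 × 14^0.813 = 2.34 × 8.547 = 20 μm
  Mass loss = 20 μm × 7.14 g/cm³ = 142.8 g·m⁻²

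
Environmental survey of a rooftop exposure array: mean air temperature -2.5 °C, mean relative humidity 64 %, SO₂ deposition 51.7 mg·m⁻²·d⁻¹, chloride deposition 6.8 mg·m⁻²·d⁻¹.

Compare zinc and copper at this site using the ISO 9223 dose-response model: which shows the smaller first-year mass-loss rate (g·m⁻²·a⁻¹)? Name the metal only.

zinc: f(T) = +0.038·(T−10) [T≤10 °C] = -0.4750
  Pd branch = 0.0129·Pd^0.44·e^(0.046·RH+f) = 0.8646 μm/a
  Cl⁻ term: 0.0175·6.8^0.57·exp(0.008·64+0.085·-2.5) = 0.07041
  sum: 0.8646 + 0.07041 → r_corr = 0.935 μm/a
  mass loss = 0.935 μm/a × 7.14 g/cm³ = 6.676 g·m⁻²·a⁻¹
copper: temperature factor f = +0.126·(-12.5) = -1.5750
  Pd branch = 0.0053·Pd^0.26·e^(0.059·RH+f) = 0.1336 μm/a
  Sd branch = 0.01025·Sd^0.27·e^(0.036·RH+0.049·T) = 0.1524 μm/a
  sum: 0.1336 + 0.1524 → r_corr = 0.2859 μm/a
  mass loss = 0.2859 μm/a × 8.96 g/cm³ = 2.562 g·m⁻²·a⁻¹
Ordering by g·m⁻²·a⁻¹: zinc (6.68) > copper (2.56)

copper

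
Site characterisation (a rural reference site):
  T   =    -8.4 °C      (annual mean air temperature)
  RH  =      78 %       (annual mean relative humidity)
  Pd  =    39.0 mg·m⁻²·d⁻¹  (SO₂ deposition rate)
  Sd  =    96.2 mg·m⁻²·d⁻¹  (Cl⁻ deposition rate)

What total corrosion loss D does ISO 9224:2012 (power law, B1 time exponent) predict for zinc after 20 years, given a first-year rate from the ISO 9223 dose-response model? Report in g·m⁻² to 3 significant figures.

zinc: T≤10 °C ⇒ hinge +0.038·(-8.4−10) = -0.6992
  Pd branch = 0.0129·Pd^0.44·e^(0.046·RH+f) = 1.162 μm/a
  Sd branch = 0.0175·Sd^0.57·e^(0.008·RH+0.085·T) = 0.216 μm/a
  sum: 1.162 + 0.216 → r_corr = 1.378 μm/a
ISO 9224: D(t) = r_corr · t^b with b = 0.813 (zinc, B1)
  D(20) = 1.378 × 20^0.813 = 1.378 × 11.42 = 15.74 μm
  Mass loss = 15.74 μm × 7.14 g/cm³ = 112.4 g·m⁻²

D(20) = 112 g·m⁻²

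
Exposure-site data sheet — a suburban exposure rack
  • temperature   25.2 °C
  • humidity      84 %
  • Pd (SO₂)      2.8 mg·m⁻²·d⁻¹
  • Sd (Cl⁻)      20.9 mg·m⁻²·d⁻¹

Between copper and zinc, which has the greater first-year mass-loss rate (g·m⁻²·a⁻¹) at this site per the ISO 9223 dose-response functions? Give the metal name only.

copper

copper: temperature factor f = -0.080·(15.2) = -1.2160
  Pd branch = 0.0053·Pd^0.26·e^(0.059·RH+f) = 0.2916 μm/a
  Sd branch = 0.01025·Sd^0.27·e^(0.036·RH+0.049·T) = 1.647 μm/a
  sum: 0.2916 + 1.647 → r_corr = 1.939 μm/a
  mass loss = 1.939 μm/a × 8.96 g/cm³ = 17.37 g·m⁻²·a⁻¹
zinc: T>10 °C ⇒ hinge -0.071·(25.2−10) = -1.0792
  Pd branch = 0.0129·Pd^0.44·e^(0.046·RH+f) = 0.3287 μm/a
  Cl⁻ term: 0.0175·20.9^0.57·exp(0.008·84+0.085·25.2) = 1.651
  r_corr = 0.3287 + 1.651 = 1.979 μm/a
  mass loss = 1.979 μm/a × 7.14 g/cm³ = 14.13 g·m⁻²·a⁻¹
Ordering by g·m⁻²·a⁻¹: copper (17.4) > zinc (14.1)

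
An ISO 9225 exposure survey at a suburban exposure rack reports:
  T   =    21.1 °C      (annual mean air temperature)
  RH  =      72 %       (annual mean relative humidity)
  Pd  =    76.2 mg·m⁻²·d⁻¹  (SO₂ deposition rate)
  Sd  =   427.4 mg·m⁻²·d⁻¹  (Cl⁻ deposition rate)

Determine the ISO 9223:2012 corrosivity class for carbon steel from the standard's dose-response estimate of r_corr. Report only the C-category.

C5

carbon steel: temperature factor f = -0.054·(11.1) = -0.5994
  Pd branch = 1.77·Pd^0.52·e^(0.02·RH+f) = 39.05 μm/a
  Cl⁻ term: 0.102·427.4^0.62·exp(0.033·72+0.04·21.1) = 109.2
  sum: 39.05 + 109.2 → r_corr = 148.2 μm/a
148 μm/a falls in (80, 200] for carbon steel → category C5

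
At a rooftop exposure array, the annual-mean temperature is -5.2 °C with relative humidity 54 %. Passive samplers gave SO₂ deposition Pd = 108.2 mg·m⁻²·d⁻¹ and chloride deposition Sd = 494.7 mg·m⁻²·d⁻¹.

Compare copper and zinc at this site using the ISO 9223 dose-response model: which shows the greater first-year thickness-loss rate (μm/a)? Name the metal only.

copper: temperature factor f = +0.126·(-15.2) = -1.9152
  sulphur-dioxide contribution → 0.06384 μm/a
  chloride contribution → 0.2964 μm/a
  total first-year rate 0.3602 μm/a
zinc: temperature factor f = +0.038·(-15.2) = -0.5776
  sulphur-dioxide contribution → 0.6817 μm/a
  chloride contribution → 0.5949 μm/a
  ⇒ r_corr(zinc) = 1.277 μm/a
Ordering by μm/a: zinc (1.28) > copper (0.36)

zinc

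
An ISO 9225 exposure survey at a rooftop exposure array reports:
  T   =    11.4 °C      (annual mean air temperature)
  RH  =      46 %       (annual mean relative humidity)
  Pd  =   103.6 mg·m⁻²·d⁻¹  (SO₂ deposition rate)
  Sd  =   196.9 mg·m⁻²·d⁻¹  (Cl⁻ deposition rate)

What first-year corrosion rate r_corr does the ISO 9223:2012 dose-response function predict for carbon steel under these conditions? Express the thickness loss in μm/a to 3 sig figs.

r_corr = 65.4 μm/a

carbon steel: T>10 °C ⇒ hinge -0.054·(11.4−10) = -0.0756
  Pd branch = 1.77·Pd^0.52·e^(0.02·RH+f) = 45.99 μm/a
  Cl⁻ term: 0.102·196.9^0.62·exp(0.033·46+0.04·11.4) = 19.42
  r_corr = 45.99 + 19.42 = 65.42 μm/a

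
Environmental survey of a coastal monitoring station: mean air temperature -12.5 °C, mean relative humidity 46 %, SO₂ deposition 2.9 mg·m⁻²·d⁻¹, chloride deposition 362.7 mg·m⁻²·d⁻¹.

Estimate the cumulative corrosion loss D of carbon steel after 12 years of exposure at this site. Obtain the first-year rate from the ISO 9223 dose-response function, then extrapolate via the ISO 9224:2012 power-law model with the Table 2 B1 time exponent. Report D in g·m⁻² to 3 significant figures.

D(12) = 322 g·m⁻²

carbon steel: T≤10 °C ⇒ hinge +0.150·(-12.5−10) = -3.3750
  SO₂ term: 1.77·2.9^0.52·exp(0.02·46-3.3750) = 0.2644
  Sd branch = 0.102·Sd^0.62·e^(0.033·RH+0.04·T) = 10.91 μm/a
  sum: 0.2644 + 10.91 → r_corr = 11.17 μm/a
ISO 9224: D(t) = r_corr · t^b with b = 0.523 (carbon steel, B1)
  D(12) = 11.17 × 12^0.523 = 11.17 × 3.668 = 40.97 μm
  Mass loss = 40.97 μm × 7.85 g/cm³ = 321.6 g·m⁻²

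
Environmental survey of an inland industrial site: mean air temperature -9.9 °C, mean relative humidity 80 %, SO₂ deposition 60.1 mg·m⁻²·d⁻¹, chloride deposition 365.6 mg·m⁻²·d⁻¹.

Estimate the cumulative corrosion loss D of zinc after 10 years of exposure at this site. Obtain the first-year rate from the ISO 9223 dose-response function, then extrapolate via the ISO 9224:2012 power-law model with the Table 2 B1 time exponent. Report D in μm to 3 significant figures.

D(10) = 12.2 μm

zinc: temperature factor f = +0.038·(-19.9) = -0.7562
  Pd branch = 0.0129·Pd^0.44·e^(0.046·RH+f) = 1.456 μm/a
  Sd branch = 0.0175·Sd^0.57·e^(0.008·RH+0.085·T) = 0.4135 μm/a
  sum: 1.456 + 0.4135 → r_corr = 1.869 μm/a
Long-term exponent b (ISO 9224 Table 2, B1) = 0.813
  D(10) = 1.869 × 10^0.813 = 1.869 × 6.501 = 12.15 μm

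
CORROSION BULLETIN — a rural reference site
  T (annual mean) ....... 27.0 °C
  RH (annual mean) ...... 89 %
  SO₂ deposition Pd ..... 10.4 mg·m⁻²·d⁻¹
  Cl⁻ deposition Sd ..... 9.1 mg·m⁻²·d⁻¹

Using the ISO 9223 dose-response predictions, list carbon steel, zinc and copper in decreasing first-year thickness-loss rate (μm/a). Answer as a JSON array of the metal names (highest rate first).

["carbon steel", "copper", "zinc"]

carbon steel: temperature factor f = -0.054·(17.0) = -0.9180
  sulphur-dioxide contribution → 14.16 μm/a
  chloride contribution → 22.27 μm/a
  ⇒ r_corr(carbon steel) = 36.44 μm/a
zinc: temperature factor f = -0.071·(17.0) = -1.2070
  sulphur-dioxide contribution → 0.6485 μm/a
  chloride contribution → 1.246 μm/a
  ⇒ r_corr(zinc) = 1.895 μm/a
copper: T>10 °C ⇒ hinge -0.080·(27.0−10) = -1.3600
  sulphur-dioxide contribution → 0.477 μm/a
  chloride contribution → 1.721 μm/a
  ⇒ r_corr(copper) = 2.198 μm/a
Ordering by μm/a: carbon steel (36.4) > copper (2.2) > zinc (1.89)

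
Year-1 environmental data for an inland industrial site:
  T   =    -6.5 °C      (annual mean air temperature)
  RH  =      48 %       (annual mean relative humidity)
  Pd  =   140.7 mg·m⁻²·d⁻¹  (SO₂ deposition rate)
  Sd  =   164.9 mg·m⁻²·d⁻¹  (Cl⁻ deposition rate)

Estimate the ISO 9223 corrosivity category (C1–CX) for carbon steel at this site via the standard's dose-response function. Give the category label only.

C2

carbon steel: f(T) = +0.150·(T−10) [T≤10 °C] = -2.4750
  SO₂ term: 1.77·140.7^0.52·exp(0.02·48-2.4750) = 5.095
  Sd branch = 0.102·Sd^0.62·e^(0.033·RH+0.04·T) = 9.084 μm/a
  r_corr = 5.095 + 9.084 = 14.18 μm/a
Category bounds: 1.3…25 μm/a bracket r_corr ⇒ C2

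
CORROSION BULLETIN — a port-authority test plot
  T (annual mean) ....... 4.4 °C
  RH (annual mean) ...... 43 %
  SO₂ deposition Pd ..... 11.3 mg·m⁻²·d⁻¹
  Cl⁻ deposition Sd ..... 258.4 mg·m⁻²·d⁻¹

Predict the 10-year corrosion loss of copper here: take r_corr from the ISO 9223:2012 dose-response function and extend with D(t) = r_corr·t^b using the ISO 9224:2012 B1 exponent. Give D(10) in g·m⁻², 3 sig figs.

D(10) = 13.7 g·m⁻²

copper: T≤10 °C ⇒ hinge +0.126·(4.4−10) = -0.7056
  Pd branch = 0.0053·Pd^0.26·e^(0.059·RH+f) = 0.06215 μm/a
  Cl⁻ term: 0.01025·258.4^0.27·exp(0.036·43+0.049·4.4) = 0.2679
  sum: 0.06215 + 0.2679 → r_corr = 0.33 μm/a
ISO 9224: D(t) = r_corr · t^b with b = 0.667 (copper, B1)
  D(10) = 0.33 × 10^0.667 = 0.33 × 4.645 = 1.533 μm
  Mass loss = 1.533 μm × 8.96 g/cm³ = 13.74 g·m⁻²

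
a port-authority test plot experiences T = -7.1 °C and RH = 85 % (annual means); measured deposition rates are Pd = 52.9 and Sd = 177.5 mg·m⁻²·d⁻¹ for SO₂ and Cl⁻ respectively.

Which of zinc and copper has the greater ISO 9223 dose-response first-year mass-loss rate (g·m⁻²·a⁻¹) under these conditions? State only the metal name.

zinc

zinc: T≤10 °C ⇒ hinge +0.038·(-7.1−10) = -0.6498
  SO₂ term: 0.0129·52.9^0.44·exp(0.046·85-0.6498) = 1.927
  Sd branch = 0.0175·Sd^0.57·e^(0.008·RH+0.085·T) = 0.3617 μm/a
  sum: 1.927 + 0.3617 → r_corr = 2.288 μm/a
  mass loss = 2.288 μm/a × 7.14 g/cm³ = 16.34 g·m⁻²·a⁻¹
copper: f(T) = +0.126·(T−10) [T≤10 °C] = -2.1546
  Pd branch = 0.0053·Pd^0.26·e^(0.059·RH+f) = 0.2598 μm/a
  Cl⁻ term: 0.01025·177.5^0.27·exp(0.036·85+0.049·-7.1) = 0.625
  sum: 0.2598 + 0.625 → r_corr = 0.8848 μm/a
  mass loss = 0.8848 μm/a × 8.96 g/cm³ = 7.927 g·m⁻²·a⁻¹
Ordering by g·m⁻²·a⁻¹: zinc (16.3) > copper (7.93)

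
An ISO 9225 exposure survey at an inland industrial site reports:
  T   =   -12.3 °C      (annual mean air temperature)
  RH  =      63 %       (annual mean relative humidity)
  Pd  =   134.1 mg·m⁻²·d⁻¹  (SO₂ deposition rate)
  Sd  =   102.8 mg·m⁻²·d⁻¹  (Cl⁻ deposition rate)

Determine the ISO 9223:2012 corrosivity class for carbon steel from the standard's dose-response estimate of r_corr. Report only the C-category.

C2

carbon steel: temperature factor f = +0.150·(-22.3) = -3.3450
  Pd branch = 1.77·Pd^0.52·e^(0.02·RH+f) = 2.81 μm/a
  Sd branch = 0.102·Sd^0.62·e^(0.033·RH+0.04·T) = 8.816 μm/a
  sum: 2.81 + 8.816 → r_corr = 11.63 μm/a
11.6 μm/a falls in (1.3, 25] for carbon steel → category C2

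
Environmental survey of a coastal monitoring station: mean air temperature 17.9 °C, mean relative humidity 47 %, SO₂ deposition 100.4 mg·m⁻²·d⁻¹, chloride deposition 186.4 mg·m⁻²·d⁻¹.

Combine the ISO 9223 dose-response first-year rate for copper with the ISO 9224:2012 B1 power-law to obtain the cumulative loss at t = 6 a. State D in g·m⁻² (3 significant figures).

copper: temperature factor f = -0.080·(7.9) = -0.6320
  sulphur-dioxide contribution → 0.1495 μm/a
  chloride contribution → 0.5489 μm/a
  total first-year rate 0.6984 μm/a
Long-term exponent b (ISO 9224 Table 2, B1) = 0.667
  D(6) = 0.6984 × 6^0.667 = 0.6984 × 3.304 = 2.307 μm
  Mass loss = 2.307 μm × 8.96 g/cm³ = 20.67 g·m⁻²

D(6) = 20.7 g·m⁻²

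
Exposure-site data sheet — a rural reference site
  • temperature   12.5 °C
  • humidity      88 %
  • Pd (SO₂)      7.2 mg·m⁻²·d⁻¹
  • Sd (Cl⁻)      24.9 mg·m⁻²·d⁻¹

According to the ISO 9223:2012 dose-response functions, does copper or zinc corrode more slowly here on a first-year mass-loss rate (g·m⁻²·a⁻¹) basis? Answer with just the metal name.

copper: f(T) = -0.080·(T−10) [T>10 °C] = -0.2000
  sulphur-dioxide contribution → 1.304 μm/a
  chloride contribution → 1.07 μm/a
  total first-year rate 2.374 μm/a
  mass loss = 2.374 μm/a × 8.96 g/cm³ = 21.27 g·m⁻²·a⁻¹
zinc: f(T) = -0.071·(T−10) [T>10 °C] = -0.1775
  sulphur-dioxide contribution → 1.475 μm/a
  chloride contribution → 0.6398 μm/a
  total first-year rate 2.115 μm/a
  mass loss = 2.115 μm/a × 7.14 g/cm³ = 15.1 g·m⁻²·a⁻¹
Ordering by g·m⁻²·a⁻¹: copper (21.3) > zinc (15.1)

zinc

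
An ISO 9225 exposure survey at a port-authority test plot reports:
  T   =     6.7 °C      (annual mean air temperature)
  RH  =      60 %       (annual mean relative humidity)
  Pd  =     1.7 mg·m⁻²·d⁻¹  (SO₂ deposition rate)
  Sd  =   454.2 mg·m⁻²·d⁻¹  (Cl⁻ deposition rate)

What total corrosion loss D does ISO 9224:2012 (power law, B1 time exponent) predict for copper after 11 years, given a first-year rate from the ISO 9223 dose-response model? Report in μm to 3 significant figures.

D(11) = 3.87 μm

copper: f(T) = +0.126·(T−10) [T≤10 °C] = -0.4158
  sulphur-dioxide contribution → 0.1384 μm/a
  chloride contribution → 0.6439 μm/a
  ⇒ r_corr(copper) = 0.7823 μm/a
Long-term exponent b (ISO 9224 Table 2, B1) = 0.667
  D(11) = 0.7823 × 11^0.667 = 0.7823 × 4.95 = 3.872 μm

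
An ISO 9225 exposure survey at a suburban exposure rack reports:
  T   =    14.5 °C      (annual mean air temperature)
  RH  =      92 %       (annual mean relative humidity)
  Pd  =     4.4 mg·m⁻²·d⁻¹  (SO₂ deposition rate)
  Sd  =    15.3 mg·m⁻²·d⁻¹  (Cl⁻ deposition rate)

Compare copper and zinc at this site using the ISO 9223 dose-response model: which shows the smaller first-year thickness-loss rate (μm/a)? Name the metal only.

copper: f(T) = -0.080·(T−10) [T>10 °C] = -0.3600
  sulphur-dioxide contribution → 1.238 μm/a
  chloride contribution → 1.195 μm/a
  ⇒ r_corr(copper) = 2.433 μm/a
zinc: T>10 °C ⇒ hinge -0.071·(14.5−10) = -0.3195
  sulphur-dioxide contribution → 1.238 μm/a
  chloride contribution → 0.5932 μm/a
  ⇒ r_corr(zinc) = 1.832 μm/a
Ordering by μm/a: copper (2.43) > zinc (1.83)

zinc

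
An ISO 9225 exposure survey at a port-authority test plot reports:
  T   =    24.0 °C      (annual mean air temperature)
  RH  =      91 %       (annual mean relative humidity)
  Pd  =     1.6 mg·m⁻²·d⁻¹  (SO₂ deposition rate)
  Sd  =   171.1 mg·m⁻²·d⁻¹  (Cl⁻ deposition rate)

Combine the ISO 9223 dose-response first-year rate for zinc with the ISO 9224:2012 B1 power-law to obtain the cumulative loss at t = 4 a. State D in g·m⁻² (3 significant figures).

D(4) = 124 g·m⁻²

zinc: temperature factor f = -0.071·(14.0) = -0.9940
  sulphur-dioxide contribution → 0.3861 μm/a
  chloride contribution → 5.225 μm/a
  total first-year rate 5.611 μm/a
Power-law: D(4) = r_corr · 4^0.813
  D(4) = 5.611 × 4^0.813 = 5.611 × 3.087 = 17.32 μm
  Mass loss = 17.32 μm × 7.14 g/cm³ = 123.7 g·m⁻²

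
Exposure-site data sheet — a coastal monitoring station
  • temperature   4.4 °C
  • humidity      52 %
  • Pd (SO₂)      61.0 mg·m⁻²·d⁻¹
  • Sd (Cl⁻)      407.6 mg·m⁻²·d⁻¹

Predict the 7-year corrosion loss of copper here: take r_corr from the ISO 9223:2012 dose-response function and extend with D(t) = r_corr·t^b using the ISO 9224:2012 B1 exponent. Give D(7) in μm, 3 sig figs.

D(7) = 2.13 μm

copper: temperature factor f = +0.126·(-5.6) = -0.7056
  SO₂ term: 0.0053·61.0^0.26·exp(0.059·52-0.7056) = 0.1638
  Sd branch = 0.01025·Sd^0.27·e^(0.036·RH+0.049·T) = 0.4189 μm/a
  r_corr = 0.1638 + 0.4189 = 0.5828 μm/a
Long-term exponent b (ISO 9224 Table 2, B1) = 0.667
  D(7) = 0.5828 × 7^0.667 = 0.5828 × 3.662 = 2.134 μm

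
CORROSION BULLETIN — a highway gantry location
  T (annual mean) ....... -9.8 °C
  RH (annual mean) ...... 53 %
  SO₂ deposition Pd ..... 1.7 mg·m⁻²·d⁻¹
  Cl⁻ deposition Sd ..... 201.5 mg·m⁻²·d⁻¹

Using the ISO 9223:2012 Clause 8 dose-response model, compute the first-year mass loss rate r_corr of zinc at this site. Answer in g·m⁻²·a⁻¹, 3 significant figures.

r_corr = 2.34 g·m⁻²·a⁻¹

zinc: f(T) = +0.038·(T−10) [T≤10 °C] = -0.7524
  sulphur-dioxide contribution → 0.08791 μm/a
  chloride contribution → 0.2392 μm/a
  total first-year rate 0.3272 μm/a
Convert to mass loss: 0.3272 μm/a × 7.14 g/cm³ = 2.336 g·m⁻²·a⁻¹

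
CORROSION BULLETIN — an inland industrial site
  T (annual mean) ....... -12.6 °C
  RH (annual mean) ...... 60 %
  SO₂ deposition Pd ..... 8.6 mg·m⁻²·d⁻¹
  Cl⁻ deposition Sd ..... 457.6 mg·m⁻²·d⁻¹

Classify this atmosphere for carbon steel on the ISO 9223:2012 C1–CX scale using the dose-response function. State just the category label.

C2

carbon steel: f(T) = +0.150·(T−10) [T≤10 °C] = -3.3900
  SO₂ term: 1.77·8.6^0.52·exp(0.02·60-3.3900) = 0.6065
  Sd branch = 0.102·Sd^0.62·e^(0.033·RH+0.04·T) = 19.91 μm/a
  r_corr = 0.6065 + 19.91 = 20.52 μm/a
Category bounds: 1.3…25 μm/a bracket r_corr ⇒ C2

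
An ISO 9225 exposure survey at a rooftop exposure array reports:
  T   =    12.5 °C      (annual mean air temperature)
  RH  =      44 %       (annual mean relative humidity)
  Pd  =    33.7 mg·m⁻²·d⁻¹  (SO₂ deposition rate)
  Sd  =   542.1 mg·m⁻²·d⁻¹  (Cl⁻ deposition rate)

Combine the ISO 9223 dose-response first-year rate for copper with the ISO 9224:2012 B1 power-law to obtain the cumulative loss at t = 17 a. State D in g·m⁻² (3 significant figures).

copper: f(T) = -0.080·(T−10) [T>10 °C] = -0.2000
  SO₂ term: 0.0053·33.7^0.26·exp(0.059·44-0.2000) = 0.1452
  Sd branch = 0.01025·Sd^0.27·e^(0.036·RH+0.049·T) = 0.5045 μm/a
  r_corr = 0.1452 + 0.5045 = 0.6497 μm/a
ISO 9224: D(t) = r_corr · t^b with b = 0.667 (copper, B1)
  D(17) = 0.6497 × 17^0.667 = 0.6497 × 6.618 = 4.3 μm
  Mass loss = 4.3 μm × 8.96 g/cm³ = 38.52 g·m⁻²

D(17) = 38.5 g·m⁻²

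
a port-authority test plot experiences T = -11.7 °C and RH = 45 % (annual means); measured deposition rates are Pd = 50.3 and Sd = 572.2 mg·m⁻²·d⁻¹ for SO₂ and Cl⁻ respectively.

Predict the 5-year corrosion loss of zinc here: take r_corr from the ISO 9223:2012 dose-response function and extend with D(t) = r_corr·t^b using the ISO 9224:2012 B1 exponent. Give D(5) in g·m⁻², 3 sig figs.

D(5) = 15.8 g·m⁻²

zinc: temperature factor f = +0.038·(-21.7) = -0.8246
  sulphur-dioxide contribution → 0.2513 μm/a
  chloride contribution → 0.3462 μm/a
  total first-year rate 0.5974 μm/a
Power-law: D(5) = r_corr · 5^0.813
  D(5) = 0.5974 × 5^0.813 = 0.5974 × 3.701 = 2.211 μm
  Mass loss = 2.211 μm × 7.14 g/cm³ = 15.79 g·m⁻²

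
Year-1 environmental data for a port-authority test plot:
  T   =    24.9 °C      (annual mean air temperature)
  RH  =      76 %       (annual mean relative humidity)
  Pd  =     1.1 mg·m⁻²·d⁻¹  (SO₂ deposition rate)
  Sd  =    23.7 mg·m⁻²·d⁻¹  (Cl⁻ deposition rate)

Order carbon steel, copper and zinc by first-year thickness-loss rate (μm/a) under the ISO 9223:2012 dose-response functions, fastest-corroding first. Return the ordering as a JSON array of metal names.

["carbon steel", "zinc", "copper"]

carbon steel: T>10 °C ⇒ hinge -0.054·(24.9−10) = -0.8046
  SO₂ term: 1.77·1.1^0.52·exp(0.02·76-0.8046) = 3.804
  Sd branch = 0.102·Sd^0.62·e^(0.033·RH+0.04·T) = 24.14 μm/a
  r_corr = 3.804 + 24.14 = 27.94 μm/a
copper: temperature factor f = -0.080·(14.9) = -1.1920
  SO₂ term: 0.0053·1.1^0.26·exp(0.059·76-1.1920) = 0.1461
  Sd branch = 0.01025·Sd^0.27·e^(0.036·RH+0.049·T) = 1.259 μm/a
  sum: 0.1461 + 1.259 → r_corr = 1.405 μm/a
zinc: temperature factor f = -0.071·(14.9) = -1.0579
  Pd branch = 0.0129·Pd^0.44·e^(0.046·RH+f) = 0.154 μm/a
  Sd branch = 0.0175·Sd^0.57·e^(0.008·RH+0.085·T) = 1.621 μm/a
  r_corr = 0.154 + 1.621 = 1.775 μm/a
Ordering by μm/a: carbon steel (27.9) > zinc (1.78) > copper (1.41)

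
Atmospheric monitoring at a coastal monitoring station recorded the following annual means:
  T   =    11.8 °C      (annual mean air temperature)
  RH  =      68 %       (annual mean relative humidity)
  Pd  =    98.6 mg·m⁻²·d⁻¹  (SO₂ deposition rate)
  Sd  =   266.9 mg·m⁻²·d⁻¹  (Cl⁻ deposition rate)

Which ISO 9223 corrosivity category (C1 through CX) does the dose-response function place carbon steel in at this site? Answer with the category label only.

C5

carbon steel: f(T) = -0.054·(T−10) [T>10 °C] = -0.0972
  Pd branch = 1.77·Pd^0.52·e^(0.02·RH+f) = 68.11 μm/a
  Cl⁻ term: 0.102·266.9^0.62·exp(0.033·68+0.04·11.8) = 49.26
  r_corr = 68.11 + 49.26 = 117.4 μm/a
ISO 9223 Table 2 (carbon steel): 80 < 117 ≤ 200 μm/a ⇒ C5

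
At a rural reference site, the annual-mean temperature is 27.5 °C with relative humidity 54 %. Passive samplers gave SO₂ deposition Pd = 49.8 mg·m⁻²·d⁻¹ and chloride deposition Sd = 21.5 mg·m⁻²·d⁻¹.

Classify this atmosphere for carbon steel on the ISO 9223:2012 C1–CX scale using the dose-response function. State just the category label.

carbon steel: f(T) = -0.054·(T−10) [T>10 °C] = -0.9450
  Pd branch = 1.77·Pd^0.52·e^(0.02·RH+f) = 15.46 μm/a
  Sd branch = 0.102·Sd^0.62·e^(0.033·RH+0.04·T) = 12.2 μm/a
  r_corr = 15.46 + 12.2 = 27.66 μm/a
27.7 μm/a falls in (25, 50] for carbon steel → category C3

C3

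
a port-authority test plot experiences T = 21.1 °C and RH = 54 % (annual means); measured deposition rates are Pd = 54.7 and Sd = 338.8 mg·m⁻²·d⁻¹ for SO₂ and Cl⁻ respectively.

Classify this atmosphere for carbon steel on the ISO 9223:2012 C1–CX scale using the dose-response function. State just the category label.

C4

carbon steel: T>10 °C ⇒ hinge -0.054·(21.1−10) = -0.5994
  SO₂ term: 1.77·54.7^0.52·exp(0.02·54-0.5994) = 22.93
  Cl⁻ term: 0.102·338.8^0.62·exp(0.033·54+0.04·21.1) = 52.19
  r_corr = 22.93 + 52.19 = 75.13 μm/a
75.1 μm/a falls in (50, 80] for carbon steel → category C4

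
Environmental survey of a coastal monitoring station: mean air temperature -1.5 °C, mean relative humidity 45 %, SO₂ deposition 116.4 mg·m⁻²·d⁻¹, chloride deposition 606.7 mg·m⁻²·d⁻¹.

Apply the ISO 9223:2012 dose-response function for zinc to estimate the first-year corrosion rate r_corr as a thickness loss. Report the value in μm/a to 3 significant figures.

zinc: T≤10 °C ⇒ hinge +0.038·(-1.5−10) = -0.4370
  sulphur-dioxide contribution → 0.5356 μm/a
  chloride contribution → 0.8517 μm/a
  total first-year rate 1.387 μm/a

r_corr = 1.39 μm/a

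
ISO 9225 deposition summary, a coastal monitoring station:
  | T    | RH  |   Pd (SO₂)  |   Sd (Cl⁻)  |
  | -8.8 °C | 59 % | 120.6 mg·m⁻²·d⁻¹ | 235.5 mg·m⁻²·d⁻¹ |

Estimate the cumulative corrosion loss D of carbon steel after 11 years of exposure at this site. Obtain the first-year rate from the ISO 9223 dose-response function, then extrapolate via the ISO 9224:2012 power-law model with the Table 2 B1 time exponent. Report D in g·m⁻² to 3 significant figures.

D(11) = 523 g·m⁻²

carbon steel: T≤10 °C ⇒ hinge +0.150·(-8.8−10) = -2.8200
  Pd branch = 1.77·Pd^0.52·e^(0.02·RH+f) = 4.15 μm/a
  Cl⁻ term: 0.102·235.5^0.62·exp(0.033·59+0.04·-8.8) = 14.86
  sum: 4.15 + 14.86 → r_corr = 19.01 μm/a
Long-term exponent b (ISO 9224 Table 2, B1) = 0.523
  D(11) = 19.01 × 11^0.523 = 19.01 × 3.505 = 66.61 μm
  Mass loss = 66.61 μm × 7.85 g/cm³ = 522.9 g·m⁻²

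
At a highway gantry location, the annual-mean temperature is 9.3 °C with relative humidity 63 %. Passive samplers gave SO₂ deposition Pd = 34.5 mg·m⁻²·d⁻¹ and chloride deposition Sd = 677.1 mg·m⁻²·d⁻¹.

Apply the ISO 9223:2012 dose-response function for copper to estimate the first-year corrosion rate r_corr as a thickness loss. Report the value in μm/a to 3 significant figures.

copper: T≤10 °C ⇒ hinge +0.126·(9.3−10) = -0.0882
  SO₂ term: 0.0053·34.5^0.26·exp(0.059·63-0.0882) = 0.5013
  Sd branch = 0.01025·Sd^0.27·e^(0.036·RH+0.049·T) = 0.9076 μm/a
  r_corr = 0.5013 + 0.9076 = 1.409 μm/a

r_corr = 1.41 μm/a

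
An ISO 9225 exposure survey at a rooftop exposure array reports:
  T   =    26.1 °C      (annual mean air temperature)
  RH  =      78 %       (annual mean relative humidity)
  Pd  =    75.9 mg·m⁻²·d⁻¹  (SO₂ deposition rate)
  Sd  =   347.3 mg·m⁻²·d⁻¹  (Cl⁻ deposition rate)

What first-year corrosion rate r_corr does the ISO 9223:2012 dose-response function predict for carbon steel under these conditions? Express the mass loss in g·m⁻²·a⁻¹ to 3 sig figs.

carbon steel: T>10 °C ⇒ hinge -0.054·(26.1−10) = -0.8694
  SO₂ term: 1.77·75.9^0.52·exp(0.02·78-0.8694) = 33.54
  Cl⁻ term: 0.102·347.3^0.62·exp(0.033·78+0.04·26.1) = 142.9
  sum: 33.54 + 142.9 → r_corr = 176.5 μm/a
Convert to mass loss: 176.5 μm/a × 7.85 g/cm³ = 1385 g·m⁻²·a⁻¹

r_corr = 1.39e+03 g·m⁻²·a⁻¹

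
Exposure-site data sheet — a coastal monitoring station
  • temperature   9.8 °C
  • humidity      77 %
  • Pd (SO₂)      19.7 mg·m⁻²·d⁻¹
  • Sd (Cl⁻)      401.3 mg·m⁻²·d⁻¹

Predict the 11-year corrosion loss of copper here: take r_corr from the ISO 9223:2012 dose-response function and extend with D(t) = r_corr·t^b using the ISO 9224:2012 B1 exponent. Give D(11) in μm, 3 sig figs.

copper: temperature factor f = +0.126·(-0.2) = -0.0252
  SO₂ term: 0.0053·19.7^0.26·exp(0.059·77-0.0252) = 1.054
  Sd branch = 0.01025·Sd^0.27·e^(0.036·RH+0.049·T) = 1.337 μm/a
  r_corr = 1.054 + 1.337 = 2.391 μm/a
Power-law: D(11) = r_corr · 11^0.667
  D(11) = 2.391 × 11^0.667 = 2.391 × 4.95 = 11.84 μm

D(11) = 11.8 μm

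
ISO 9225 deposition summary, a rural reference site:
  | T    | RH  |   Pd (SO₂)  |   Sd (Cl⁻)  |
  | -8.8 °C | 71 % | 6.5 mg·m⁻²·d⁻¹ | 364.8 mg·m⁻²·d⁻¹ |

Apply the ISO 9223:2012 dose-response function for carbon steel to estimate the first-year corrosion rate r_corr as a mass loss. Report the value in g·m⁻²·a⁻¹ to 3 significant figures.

r_corr = 236 g·m⁻²·a⁻¹

carbon steel: f(T) = +0.150·(T−10) [T≤10 °C] = -2.8200
  sulphur-dioxide contribution → 1.155 μm/a
  chloride contribution → 28.96 μm/a
  total first-year rate 30.11 μm/a
Convert to mass loss: 30.11 μm/a × 7.85 g/cm³ = 236.4 g·m⁻²·a⁻¹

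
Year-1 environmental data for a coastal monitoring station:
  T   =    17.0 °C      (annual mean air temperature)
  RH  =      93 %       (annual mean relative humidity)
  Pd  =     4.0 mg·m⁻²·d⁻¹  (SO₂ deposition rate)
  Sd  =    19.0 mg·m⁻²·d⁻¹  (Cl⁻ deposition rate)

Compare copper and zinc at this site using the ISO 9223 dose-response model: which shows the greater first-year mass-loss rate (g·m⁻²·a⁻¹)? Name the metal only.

copper: f(T) = -0.080·(T−10) [T>10 °C] = -0.5600
  SO₂ term: 0.0053·4.0^0.26·exp(0.059·93-0.5600) = 1.049
  Cl⁻ term: 0.01025·19.0^0.27·exp(0.036·93+0.049·17.0) = 1.485
  sum: 1.049 + 1.485 → r_corr = 2.534 μm/a
  mass loss = 2.534 μm/a × 8.96 g/cm³ = 22.7 g·m⁻²·a⁻¹
zinc: f(T) = -0.071·(T−10) [T>10 °C] = -0.4970
  SO₂ term: 0.0129·4.0^0.44·exp(0.046·93-0.4970) = 1.041
  Cl⁻ term: 0.0175·19.0^0.57·exp(0.008·93+0.085·17.0) = 0.8368
  r_corr = 1.041 + 0.8368 = 1.878 μm/a
  mass loss = 1.878 μm/a × 7.14 g/cm³ = 13.41 g·m⁻²·a⁻¹
Ordering by g·m⁻²·a⁻¹: copper (22.7) > zinc (13.4)

copper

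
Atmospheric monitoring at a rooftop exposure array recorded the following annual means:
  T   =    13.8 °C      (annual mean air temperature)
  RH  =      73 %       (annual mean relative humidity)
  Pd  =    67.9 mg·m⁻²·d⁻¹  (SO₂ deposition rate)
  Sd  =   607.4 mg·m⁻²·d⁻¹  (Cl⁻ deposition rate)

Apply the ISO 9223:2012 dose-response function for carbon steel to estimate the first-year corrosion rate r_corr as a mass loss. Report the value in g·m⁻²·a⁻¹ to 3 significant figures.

carbon steel: f(T) = -0.054·(T−10) [T>10 °C] = -0.2052
  SO₂ term: 1.77·67.9^0.52·exp(0.02·73-0.2052) = 55.65
  Cl⁻ term: 0.102·607.4^0.62·exp(0.033·73+0.04·13.8) = 104.8
  sum: 55.65 + 104.8 → r_corr = 160.4 μm/a
Convert to mass loss: 160.4 μm/a × 7.85 g/cm³ = 1259 g·m⁻²·a⁻¹

r_corr = 1.26e+03 g·m⁻²·a⁻¹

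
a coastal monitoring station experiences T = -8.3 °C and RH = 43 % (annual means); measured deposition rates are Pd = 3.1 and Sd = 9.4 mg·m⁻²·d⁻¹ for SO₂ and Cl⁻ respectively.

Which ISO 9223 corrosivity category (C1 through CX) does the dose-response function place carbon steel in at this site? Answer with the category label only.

carbon steel: T≤10 °C ⇒ hinge +0.150·(-8.3−10) = -2.7450
  Pd branch = 1.77·Pd^0.52·e^(0.02·RH+f) = 0.484 μm/a
  Cl⁻ term: 0.102·9.4^0.62·exp(0.033·43+0.04·-8.3) = 1.213
  sum: 0.484 + 1.213 → r_corr = 1.697 μm/a
1.7 μm/a falls in (1.3, 25] for carbon steel → category C2

C2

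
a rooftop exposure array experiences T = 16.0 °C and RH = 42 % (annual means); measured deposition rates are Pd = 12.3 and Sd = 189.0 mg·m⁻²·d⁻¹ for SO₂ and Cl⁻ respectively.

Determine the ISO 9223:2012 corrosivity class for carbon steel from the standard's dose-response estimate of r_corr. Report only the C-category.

C3

carbon steel: f(T) = -0.054·(T−10) [T>10 °C] = -0.3240
  Pd branch = 1.77·Pd^0.52·e^(0.02·RH+f) = 10.94 μm/a
  Cl⁻ term: 0.102·189.0^0.62·exp(0.033·42+0.04·16.0) = 19.95
  r_corr = 10.94 + 19.95 = 30.88 μm/a
Category bounds: 25…50 μm/a bracket r_corr ⇒ C3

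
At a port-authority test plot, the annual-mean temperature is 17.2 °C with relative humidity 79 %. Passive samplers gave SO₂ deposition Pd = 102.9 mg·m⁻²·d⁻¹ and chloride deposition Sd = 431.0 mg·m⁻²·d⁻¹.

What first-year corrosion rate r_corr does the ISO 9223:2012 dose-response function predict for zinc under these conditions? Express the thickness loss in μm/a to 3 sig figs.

zinc: f(T) = -0.071·(T−10) [T>10 °C] = -0.5112
  sulphur-dioxide contribution → 2.25 μm/a
  chloride contribution → 4.509 μm/a
  ⇒ r_corr(zinc) = 6.76 μm/a

r_corr = 6.76 μm/a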